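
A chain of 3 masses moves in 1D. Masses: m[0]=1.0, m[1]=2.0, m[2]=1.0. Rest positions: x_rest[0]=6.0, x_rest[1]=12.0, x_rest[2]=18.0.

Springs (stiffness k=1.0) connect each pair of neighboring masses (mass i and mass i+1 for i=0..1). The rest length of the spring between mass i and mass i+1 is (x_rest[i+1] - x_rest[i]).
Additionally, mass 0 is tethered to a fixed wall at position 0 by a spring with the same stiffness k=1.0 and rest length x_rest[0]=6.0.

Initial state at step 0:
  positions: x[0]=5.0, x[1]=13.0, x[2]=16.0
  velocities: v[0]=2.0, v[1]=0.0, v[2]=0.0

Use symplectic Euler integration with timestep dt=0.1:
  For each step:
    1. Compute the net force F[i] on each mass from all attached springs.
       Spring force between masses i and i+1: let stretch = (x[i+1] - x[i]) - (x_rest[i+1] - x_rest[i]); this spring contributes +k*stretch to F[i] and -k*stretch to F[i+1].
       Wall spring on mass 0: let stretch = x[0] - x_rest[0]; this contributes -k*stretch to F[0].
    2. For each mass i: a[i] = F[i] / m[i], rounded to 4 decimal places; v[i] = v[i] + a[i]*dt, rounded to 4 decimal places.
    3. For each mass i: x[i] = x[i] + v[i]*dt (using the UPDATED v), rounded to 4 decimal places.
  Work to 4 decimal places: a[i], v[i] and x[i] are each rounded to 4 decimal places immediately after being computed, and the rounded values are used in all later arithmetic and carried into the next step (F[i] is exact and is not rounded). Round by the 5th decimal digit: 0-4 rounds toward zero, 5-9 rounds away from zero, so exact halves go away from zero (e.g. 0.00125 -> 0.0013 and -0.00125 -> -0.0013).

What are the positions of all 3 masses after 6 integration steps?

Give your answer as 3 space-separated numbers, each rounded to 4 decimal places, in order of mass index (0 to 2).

Answer: 6.6374 12.5459 16.5930

Derivation:
Step 0: x=[5.0000 13.0000 16.0000] v=[2.0000 0.0000 0.0000]
Step 1: x=[5.2300 12.9750 16.0300] v=[2.3000 -0.2500 0.3000]
Step 2: x=[5.4852 12.9266 16.0895] v=[2.5515 -0.4845 0.5945]
Step 3: x=[5.7599 12.8568 16.1773] v=[2.7471 -0.6984 0.8782]
Step 4: x=[6.0480 12.7681 16.2919] v=[2.8808 -0.8872 1.1462]
Step 5: x=[6.3428 12.6634 16.4313] v=[2.9480 -1.0470 1.3938]
Step 6: x=[6.6374 12.5459 16.5930] v=[2.9458 -1.1746 1.6170]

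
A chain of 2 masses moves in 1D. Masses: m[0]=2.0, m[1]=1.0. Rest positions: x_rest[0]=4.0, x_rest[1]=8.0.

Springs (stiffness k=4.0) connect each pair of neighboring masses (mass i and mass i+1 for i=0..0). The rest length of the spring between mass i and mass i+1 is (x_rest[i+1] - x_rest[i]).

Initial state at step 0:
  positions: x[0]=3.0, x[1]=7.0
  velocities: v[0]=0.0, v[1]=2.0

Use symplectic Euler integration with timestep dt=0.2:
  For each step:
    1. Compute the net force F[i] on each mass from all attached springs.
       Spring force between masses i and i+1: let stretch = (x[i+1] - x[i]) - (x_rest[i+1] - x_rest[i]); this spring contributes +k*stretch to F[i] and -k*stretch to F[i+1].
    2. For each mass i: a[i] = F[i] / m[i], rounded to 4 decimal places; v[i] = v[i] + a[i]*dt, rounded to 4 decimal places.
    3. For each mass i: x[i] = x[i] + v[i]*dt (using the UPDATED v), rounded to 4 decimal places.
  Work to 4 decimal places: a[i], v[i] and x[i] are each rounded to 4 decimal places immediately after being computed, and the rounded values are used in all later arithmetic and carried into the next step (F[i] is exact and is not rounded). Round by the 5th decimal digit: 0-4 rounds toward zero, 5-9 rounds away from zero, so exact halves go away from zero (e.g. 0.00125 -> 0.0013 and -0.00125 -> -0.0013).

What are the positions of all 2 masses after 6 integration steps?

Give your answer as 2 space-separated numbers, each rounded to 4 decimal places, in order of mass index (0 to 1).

Answer: 3.7519 7.8961

Derivation:
Step 0: x=[3.0000 7.0000] v=[0.0000 2.0000]
Step 1: x=[3.0000 7.4000] v=[0.0000 2.0000]
Step 2: x=[3.0320 7.7360] v=[0.1600 1.6800]
Step 3: x=[3.1203 7.9594] v=[0.4416 1.1168]
Step 4: x=[3.2757 8.0485] v=[0.7772 0.4455]
Step 5: x=[3.4930 8.0140] v=[1.0863 -0.1727]
Step 6: x=[3.7519 7.8961] v=[1.2947 -0.5895]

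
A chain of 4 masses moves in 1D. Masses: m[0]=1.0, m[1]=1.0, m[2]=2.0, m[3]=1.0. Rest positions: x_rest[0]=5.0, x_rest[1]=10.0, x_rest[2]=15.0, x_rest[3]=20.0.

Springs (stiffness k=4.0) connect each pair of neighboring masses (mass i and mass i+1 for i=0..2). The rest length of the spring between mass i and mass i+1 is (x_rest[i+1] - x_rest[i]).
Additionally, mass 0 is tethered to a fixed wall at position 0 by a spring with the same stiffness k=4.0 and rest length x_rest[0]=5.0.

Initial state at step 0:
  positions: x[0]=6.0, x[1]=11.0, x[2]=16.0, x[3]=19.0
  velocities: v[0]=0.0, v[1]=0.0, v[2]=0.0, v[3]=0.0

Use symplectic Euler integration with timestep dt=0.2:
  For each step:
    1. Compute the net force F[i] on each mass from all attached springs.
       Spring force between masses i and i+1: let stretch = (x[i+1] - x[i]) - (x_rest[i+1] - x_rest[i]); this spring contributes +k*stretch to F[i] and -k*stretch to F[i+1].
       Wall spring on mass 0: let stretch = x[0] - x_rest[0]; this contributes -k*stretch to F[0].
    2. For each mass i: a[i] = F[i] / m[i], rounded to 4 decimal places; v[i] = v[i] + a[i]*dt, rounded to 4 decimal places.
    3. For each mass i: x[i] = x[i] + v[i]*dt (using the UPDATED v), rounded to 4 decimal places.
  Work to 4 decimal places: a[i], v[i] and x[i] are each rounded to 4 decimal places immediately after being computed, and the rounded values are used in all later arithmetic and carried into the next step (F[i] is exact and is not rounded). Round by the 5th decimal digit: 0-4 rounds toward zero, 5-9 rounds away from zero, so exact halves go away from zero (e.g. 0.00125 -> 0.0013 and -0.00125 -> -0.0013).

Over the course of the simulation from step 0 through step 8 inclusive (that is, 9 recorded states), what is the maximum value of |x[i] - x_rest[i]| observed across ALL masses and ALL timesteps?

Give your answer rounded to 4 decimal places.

Answer: 1.8070

Derivation:
Step 0: x=[6.0000 11.0000 16.0000 19.0000] v=[0.0000 0.0000 0.0000 0.0000]
Step 1: x=[5.8400 11.0000 15.8400 19.3200] v=[-0.8000 0.0000 -0.8000 1.6000]
Step 2: x=[5.5712 10.9488 15.5712 19.8832] v=[-1.3440 -0.2560 -1.3440 2.8160]
Step 3: x=[5.2714 10.7768 15.2776 20.5565] v=[-1.4989 -0.8602 -1.4682 3.3664]
Step 4: x=[5.0091 10.4440 15.0462 21.1852] v=[-1.3117 -1.6639 -1.1570 3.1433]
Step 5: x=[4.8149 9.9780 14.9377 21.6316] v=[-0.9711 -2.3301 -0.5423 2.2321]
Step 6: x=[4.6764 9.4794 14.9680 21.8070] v=[-0.6925 -2.4928 0.1514 0.8770]
Step 7: x=[4.5582 9.0905 15.1063 21.6882] v=[-0.5912 -1.9443 0.6916 -0.5942]
Step 8: x=[4.4358 8.9390 15.2899 21.3163] v=[-0.6119 -0.7575 0.9180 -1.8597]
Max displacement = 1.8070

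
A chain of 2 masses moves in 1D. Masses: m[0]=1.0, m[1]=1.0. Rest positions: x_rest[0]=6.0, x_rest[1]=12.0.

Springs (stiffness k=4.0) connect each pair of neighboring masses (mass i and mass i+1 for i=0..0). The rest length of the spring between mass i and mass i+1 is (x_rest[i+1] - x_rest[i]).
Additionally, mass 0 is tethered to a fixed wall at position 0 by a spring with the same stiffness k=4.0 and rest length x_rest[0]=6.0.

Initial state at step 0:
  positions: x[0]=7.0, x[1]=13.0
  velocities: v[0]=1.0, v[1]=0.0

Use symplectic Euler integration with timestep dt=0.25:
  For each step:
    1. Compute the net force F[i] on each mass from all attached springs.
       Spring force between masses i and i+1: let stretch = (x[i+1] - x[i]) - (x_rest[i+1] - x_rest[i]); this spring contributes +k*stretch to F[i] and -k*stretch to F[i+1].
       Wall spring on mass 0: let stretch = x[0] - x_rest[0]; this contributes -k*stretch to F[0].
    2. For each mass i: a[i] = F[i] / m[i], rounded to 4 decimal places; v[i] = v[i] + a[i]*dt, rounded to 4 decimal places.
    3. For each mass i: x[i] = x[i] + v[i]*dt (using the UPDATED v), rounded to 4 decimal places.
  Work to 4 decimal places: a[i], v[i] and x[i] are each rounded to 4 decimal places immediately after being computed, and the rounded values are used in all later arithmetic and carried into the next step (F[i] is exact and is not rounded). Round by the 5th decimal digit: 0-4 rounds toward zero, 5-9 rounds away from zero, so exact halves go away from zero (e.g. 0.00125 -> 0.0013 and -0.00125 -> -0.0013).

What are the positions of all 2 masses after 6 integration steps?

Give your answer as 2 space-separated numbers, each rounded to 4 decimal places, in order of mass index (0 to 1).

Answer: 5.8613 11.8643

Derivation:
Step 0: x=[7.0000 13.0000] v=[1.0000 0.0000]
Step 1: x=[7.0000 13.0000] v=[0.0000 0.0000]
Step 2: x=[6.7500 13.0000] v=[-1.0000 0.0000]
Step 3: x=[6.3750 12.9375] v=[-1.5000 -0.2500]
Step 4: x=[6.0469 12.7344] v=[-1.3125 -0.8125]
Step 5: x=[5.8789 12.3594] v=[-0.6719 -1.5000]
Step 6: x=[5.8613 11.8643] v=[-0.0703 -1.9805]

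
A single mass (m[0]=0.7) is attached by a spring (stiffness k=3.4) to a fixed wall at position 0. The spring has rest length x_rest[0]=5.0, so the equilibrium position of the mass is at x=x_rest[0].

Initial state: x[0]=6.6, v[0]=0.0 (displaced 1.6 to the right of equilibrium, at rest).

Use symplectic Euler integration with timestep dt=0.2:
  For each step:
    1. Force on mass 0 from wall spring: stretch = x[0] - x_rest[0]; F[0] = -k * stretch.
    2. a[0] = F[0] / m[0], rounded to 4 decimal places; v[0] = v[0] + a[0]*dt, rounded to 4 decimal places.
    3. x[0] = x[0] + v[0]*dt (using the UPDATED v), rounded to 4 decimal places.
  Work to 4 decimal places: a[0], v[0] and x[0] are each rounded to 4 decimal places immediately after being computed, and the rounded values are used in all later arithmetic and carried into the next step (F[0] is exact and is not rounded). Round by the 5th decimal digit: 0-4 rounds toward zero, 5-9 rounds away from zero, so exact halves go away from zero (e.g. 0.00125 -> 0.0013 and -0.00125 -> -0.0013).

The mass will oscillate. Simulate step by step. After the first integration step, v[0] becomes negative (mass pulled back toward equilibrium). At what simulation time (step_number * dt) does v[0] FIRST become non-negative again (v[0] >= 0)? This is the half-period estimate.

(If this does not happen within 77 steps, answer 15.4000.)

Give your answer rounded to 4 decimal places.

Answer: 1.6000

Derivation:
Step 0: x=[6.6000] v=[0.0000]
Step 1: x=[6.2891] v=[-1.5543]
Step 2: x=[5.7278] v=[-2.8066]
Step 3: x=[5.0251] v=[-3.5136]
Step 4: x=[4.3175] v=[-3.5380]
Step 5: x=[3.7425] v=[-2.8750]
Step 6: x=[3.4118] v=[-1.6534]
Step 7: x=[3.3897] v=[-0.1106]
Step 8: x=[3.6804] v=[1.4537]
First v>=0 after going negative at step 8, time=1.6000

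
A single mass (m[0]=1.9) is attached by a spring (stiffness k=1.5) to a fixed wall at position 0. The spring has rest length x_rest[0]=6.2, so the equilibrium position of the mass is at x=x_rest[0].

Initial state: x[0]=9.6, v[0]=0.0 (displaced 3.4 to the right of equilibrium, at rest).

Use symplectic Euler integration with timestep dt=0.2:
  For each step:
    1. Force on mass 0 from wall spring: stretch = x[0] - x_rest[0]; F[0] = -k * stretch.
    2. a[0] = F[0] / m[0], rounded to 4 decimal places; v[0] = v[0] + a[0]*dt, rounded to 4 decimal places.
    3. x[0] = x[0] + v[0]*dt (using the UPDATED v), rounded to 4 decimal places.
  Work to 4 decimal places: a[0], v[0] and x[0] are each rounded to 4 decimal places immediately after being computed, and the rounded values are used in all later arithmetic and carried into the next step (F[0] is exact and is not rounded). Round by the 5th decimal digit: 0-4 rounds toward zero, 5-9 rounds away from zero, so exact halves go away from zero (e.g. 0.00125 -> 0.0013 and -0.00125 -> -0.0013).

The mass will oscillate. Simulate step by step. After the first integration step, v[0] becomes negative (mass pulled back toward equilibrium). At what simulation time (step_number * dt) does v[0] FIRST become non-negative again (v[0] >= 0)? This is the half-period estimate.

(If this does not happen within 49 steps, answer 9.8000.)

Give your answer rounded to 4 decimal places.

Step 0: x=[9.6000] v=[0.0000]
Step 1: x=[9.4926] v=[-0.5368]
Step 2: x=[9.2813] v=[-1.0567]
Step 3: x=[8.9727] v=[-1.5432]
Step 4: x=[8.5765] v=[-1.9810]
Step 5: x=[8.1053] v=[-2.3562]
Step 6: x=[7.5739] v=[-2.6570]
Step 7: x=[6.9991] v=[-2.8739]
Step 8: x=[6.3991] v=[-3.0001]
Step 9: x=[5.7928] v=[-3.0315]
Step 10: x=[5.1994] v=[-2.9672]
Step 11: x=[4.6376] v=[-2.8092]
Step 12: x=[4.1251] v=[-2.5625]
Step 13: x=[3.6781] v=[-2.2349]
Step 14: x=[3.3108] v=[-1.8367]
Step 15: x=[3.0347] v=[-1.3805]
Step 16: x=[2.8586] v=[-0.8807]
Step 17: x=[2.7880] v=[-0.3531]
Step 18: x=[2.8251] v=[0.1856]
First v>=0 after going negative at step 18, time=3.6000

Answer: 3.6000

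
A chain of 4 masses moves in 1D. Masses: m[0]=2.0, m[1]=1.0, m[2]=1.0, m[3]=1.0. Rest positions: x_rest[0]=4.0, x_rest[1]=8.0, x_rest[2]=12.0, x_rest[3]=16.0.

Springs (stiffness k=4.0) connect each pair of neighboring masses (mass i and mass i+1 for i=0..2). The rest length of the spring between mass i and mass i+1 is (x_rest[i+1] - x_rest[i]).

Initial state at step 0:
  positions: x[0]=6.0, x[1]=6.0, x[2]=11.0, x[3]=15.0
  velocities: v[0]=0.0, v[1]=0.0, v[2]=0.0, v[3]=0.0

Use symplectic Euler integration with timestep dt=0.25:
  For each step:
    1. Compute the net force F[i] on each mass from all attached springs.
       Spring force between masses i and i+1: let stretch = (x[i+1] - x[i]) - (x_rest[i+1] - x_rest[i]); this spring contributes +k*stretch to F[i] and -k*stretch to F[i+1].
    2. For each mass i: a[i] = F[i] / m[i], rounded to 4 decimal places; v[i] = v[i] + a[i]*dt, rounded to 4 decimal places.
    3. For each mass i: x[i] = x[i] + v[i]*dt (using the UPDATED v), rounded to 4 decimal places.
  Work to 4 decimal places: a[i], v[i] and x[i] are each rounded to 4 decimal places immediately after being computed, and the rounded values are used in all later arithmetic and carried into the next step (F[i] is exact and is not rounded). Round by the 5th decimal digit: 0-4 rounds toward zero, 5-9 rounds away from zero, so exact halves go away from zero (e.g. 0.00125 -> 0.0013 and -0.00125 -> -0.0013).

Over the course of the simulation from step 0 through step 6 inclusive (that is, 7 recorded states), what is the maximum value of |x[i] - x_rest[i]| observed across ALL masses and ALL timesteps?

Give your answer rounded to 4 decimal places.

Step 0: x=[6.0000 6.0000 11.0000 15.0000] v=[0.0000 0.0000 0.0000 0.0000]
Step 1: x=[5.5000 7.2500 10.7500 15.0000] v=[-2.0000 5.0000 -1.0000 0.0000]
Step 2: x=[4.7188 8.9375 10.6875 14.9375] v=[-3.1250 6.7500 -0.2500 -0.2500]
Step 3: x=[3.9649 10.0078 11.2500 14.8125] v=[-3.0157 4.2813 2.2500 -0.5000]
Step 4: x=[3.4663 9.8780 12.3926 14.7969] v=[-1.9943 -0.5194 4.5703 -0.0625]
Step 5: x=[3.2692 8.7739 13.5076 15.1802] v=[-0.7885 -4.4165 4.4600 1.5332]
Step 6: x=[3.2602 7.4770 13.8573 16.1454] v=[-0.0362 -5.1875 1.3989 3.8606]
Max displacement = 2.0078

Answer: 2.0078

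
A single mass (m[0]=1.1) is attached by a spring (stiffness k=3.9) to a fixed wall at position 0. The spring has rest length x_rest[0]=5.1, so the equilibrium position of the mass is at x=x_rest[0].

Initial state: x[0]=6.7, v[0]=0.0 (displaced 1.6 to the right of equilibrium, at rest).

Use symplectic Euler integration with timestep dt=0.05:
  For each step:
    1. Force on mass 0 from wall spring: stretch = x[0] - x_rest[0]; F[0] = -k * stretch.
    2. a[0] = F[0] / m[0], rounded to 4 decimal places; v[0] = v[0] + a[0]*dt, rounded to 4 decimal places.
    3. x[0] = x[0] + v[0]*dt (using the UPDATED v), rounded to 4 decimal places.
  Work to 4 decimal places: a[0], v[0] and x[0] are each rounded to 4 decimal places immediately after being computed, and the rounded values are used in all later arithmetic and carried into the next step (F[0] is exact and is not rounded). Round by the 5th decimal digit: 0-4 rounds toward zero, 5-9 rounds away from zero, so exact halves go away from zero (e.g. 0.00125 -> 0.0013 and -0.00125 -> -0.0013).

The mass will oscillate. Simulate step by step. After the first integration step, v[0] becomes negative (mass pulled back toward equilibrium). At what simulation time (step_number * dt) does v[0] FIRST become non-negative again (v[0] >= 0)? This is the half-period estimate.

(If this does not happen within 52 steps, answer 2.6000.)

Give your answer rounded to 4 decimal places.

Answer: 1.7000

Derivation:
Step 0: x=[6.7000] v=[0.0000]
Step 1: x=[6.6858] v=[-0.2836]
Step 2: x=[6.6576] v=[-0.5647]
Step 3: x=[6.6156] v=[-0.8408]
Step 4: x=[6.5601] v=[-1.1095]
Step 5: x=[6.4917] v=[-1.3683]
Step 6: x=[6.4110] v=[-1.6150]
Step 7: x=[6.3186] v=[-1.8474]
Step 8: x=[6.2154] v=[-2.0634]
Step 9: x=[6.1023] v=[-2.2611]
Step 10: x=[5.9804] v=[-2.4388]
Step 11: x=[5.8507] v=[-2.5949]
Step 12: x=[5.7143] v=[-2.7280]
Step 13: x=[5.5725] v=[-2.8369]
Step 14: x=[5.4265] v=[-2.9207]
Step 15: x=[5.2776] v=[-2.9786]
Step 16: x=[5.1271] v=[-3.0101]
Step 17: x=[4.9764] v=[-3.0149]
Step 18: x=[4.8268] v=[-2.9930]
Step 19: x=[4.6796] v=[-2.9446]
Step 20: x=[4.5361] v=[-2.8701]
Step 21: x=[4.3976] v=[-2.7701]
Step 22: x=[4.2653] v=[-2.6456]
Step 23: x=[4.1404] v=[-2.4976]
Step 24: x=[4.0240] v=[-2.3275]
Step 25: x=[3.9172] v=[-2.1368]
Step 26: x=[3.8208] v=[-1.9271]
Step 27: x=[3.7358] v=[-1.7003]
Step 28: x=[3.6629] v=[-1.4585]
Step 29: x=[3.6027] v=[-1.2037]
Step 30: x=[3.5558] v=[-0.9383]
Step 31: x=[3.5226] v=[-0.6646]
Step 32: x=[3.5034] v=[-0.3850]
Step 33: x=[3.4983] v=[-0.1020]
Step 34: x=[3.5074] v=[0.1819]
First v>=0 after going negative at step 34, time=1.7000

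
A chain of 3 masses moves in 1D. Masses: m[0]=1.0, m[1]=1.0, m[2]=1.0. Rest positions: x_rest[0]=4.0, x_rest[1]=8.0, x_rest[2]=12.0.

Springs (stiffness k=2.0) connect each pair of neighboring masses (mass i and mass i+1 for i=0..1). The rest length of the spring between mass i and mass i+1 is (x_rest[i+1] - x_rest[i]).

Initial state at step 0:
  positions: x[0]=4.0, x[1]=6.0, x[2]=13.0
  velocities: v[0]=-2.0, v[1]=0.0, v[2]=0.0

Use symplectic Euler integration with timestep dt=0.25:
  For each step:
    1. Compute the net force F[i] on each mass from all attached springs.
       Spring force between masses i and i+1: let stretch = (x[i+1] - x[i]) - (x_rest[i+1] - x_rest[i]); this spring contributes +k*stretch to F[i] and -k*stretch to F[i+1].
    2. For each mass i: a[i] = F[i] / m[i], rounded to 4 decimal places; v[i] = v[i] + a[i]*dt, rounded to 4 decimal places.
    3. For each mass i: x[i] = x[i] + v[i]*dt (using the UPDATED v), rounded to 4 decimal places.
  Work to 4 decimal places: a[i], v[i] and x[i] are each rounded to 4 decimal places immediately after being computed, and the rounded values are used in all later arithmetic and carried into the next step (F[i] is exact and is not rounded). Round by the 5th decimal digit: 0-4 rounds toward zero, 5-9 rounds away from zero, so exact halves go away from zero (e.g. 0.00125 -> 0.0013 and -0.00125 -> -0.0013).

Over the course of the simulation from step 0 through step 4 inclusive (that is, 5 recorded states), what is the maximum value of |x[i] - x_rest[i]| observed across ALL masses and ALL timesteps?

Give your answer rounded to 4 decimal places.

Answer: 2.6076

Derivation:
Step 0: x=[4.0000 6.0000 13.0000] v=[-2.0000 0.0000 0.0000]
Step 1: x=[3.2500 6.6250 12.6250] v=[-3.0000 2.5000 -1.5000]
Step 2: x=[2.4219 7.5781 12.0000] v=[-3.3125 3.8125 -2.5000]
Step 3: x=[1.7383 8.4395 11.3223] v=[-2.7344 3.4454 -2.7110]
Step 4: x=[1.3924 8.8236 10.7842] v=[-1.3838 1.5362 -2.1524]
Max displacement = 2.6076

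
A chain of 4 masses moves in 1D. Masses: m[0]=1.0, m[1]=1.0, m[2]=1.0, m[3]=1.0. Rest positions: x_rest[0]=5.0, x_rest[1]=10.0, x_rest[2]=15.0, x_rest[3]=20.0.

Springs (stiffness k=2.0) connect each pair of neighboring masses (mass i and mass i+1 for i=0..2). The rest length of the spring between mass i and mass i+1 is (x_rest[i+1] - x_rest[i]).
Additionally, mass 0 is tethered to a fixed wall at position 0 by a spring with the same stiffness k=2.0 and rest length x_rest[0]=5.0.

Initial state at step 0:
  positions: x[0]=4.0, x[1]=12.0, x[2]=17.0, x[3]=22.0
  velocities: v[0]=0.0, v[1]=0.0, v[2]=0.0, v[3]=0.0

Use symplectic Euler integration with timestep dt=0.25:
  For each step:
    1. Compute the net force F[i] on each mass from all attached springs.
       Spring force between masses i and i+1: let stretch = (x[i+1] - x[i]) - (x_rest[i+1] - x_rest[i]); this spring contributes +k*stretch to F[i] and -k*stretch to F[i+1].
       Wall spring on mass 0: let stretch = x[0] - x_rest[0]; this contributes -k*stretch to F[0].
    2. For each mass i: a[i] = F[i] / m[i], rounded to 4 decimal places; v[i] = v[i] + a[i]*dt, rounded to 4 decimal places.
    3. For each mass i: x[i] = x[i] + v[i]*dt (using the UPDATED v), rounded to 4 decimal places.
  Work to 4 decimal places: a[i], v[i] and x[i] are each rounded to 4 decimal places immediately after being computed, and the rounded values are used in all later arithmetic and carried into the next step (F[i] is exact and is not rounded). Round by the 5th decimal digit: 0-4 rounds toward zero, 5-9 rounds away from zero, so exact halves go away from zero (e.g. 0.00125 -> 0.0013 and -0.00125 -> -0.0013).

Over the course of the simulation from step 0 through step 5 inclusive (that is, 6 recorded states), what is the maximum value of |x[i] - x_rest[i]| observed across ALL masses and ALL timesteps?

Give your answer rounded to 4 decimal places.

Answer: 2.0287

Derivation:
Step 0: x=[4.0000 12.0000 17.0000 22.0000] v=[0.0000 0.0000 0.0000 0.0000]
Step 1: x=[4.5000 11.6250 17.0000 22.0000] v=[2.0000 -1.5000 0.0000 0.0000]
Step 2: x=[5.3281 11.0313 16.9531 22.0000] v=[3.3125 -2.3750 -0.1875 0.0000]
Step 3: x=[6.2031 10.4649 16.7969 21.9941] v=[3.5001 -2.2657 -0.6250 -0.0235]
Step 4: x=[6.8355 10.1573 16.4988 21.9636] v=[2.5295 -1.2306 -1.1924 -0.1221]
Step 5: x=[7.0287 10.2271 16.0911 21.8750] v=[0.7727 0.2793 -1.6308 -0.3545]
Max displacement = 2.0287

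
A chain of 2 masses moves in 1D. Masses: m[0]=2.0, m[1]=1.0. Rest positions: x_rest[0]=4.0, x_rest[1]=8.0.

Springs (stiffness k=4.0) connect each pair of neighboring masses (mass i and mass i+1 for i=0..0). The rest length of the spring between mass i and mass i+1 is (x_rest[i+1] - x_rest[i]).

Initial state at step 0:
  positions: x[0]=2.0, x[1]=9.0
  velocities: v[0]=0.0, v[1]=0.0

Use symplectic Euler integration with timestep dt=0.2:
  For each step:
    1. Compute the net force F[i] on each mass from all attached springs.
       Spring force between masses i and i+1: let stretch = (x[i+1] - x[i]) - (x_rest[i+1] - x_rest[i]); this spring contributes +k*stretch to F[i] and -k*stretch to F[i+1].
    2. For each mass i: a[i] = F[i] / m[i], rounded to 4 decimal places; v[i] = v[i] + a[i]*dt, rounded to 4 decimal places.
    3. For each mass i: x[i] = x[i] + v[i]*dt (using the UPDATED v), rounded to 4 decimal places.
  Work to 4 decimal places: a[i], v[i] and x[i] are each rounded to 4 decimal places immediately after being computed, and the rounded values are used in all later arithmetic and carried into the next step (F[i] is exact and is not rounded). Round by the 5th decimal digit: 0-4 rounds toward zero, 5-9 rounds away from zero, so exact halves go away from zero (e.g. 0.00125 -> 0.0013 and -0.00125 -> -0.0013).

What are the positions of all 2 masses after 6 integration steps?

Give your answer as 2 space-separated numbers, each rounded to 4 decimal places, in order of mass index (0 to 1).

Step 0: x=[2.0000 9.0000] v=[0.0000 0.0000]
Step 1: x=[2.2400 8.5200] v=[1.2000 -2.4000]
Step 2: x=[2.6624 7.6752] v=[2.1120 -4.2240]
Step 3: x=[3.1658 6.6684] v=[2.5171 -5.0342]
Step 4: x=[3.6294 5.7411] v=[2.3181 -4.6363]
Step 5: x=[3.9420 5.1160] v=[1.5628 -3.1257]
Step 6: x=[4.0285 4.9430] v=[0.4324 -0.8649]

Answer: 4.0285 4.9430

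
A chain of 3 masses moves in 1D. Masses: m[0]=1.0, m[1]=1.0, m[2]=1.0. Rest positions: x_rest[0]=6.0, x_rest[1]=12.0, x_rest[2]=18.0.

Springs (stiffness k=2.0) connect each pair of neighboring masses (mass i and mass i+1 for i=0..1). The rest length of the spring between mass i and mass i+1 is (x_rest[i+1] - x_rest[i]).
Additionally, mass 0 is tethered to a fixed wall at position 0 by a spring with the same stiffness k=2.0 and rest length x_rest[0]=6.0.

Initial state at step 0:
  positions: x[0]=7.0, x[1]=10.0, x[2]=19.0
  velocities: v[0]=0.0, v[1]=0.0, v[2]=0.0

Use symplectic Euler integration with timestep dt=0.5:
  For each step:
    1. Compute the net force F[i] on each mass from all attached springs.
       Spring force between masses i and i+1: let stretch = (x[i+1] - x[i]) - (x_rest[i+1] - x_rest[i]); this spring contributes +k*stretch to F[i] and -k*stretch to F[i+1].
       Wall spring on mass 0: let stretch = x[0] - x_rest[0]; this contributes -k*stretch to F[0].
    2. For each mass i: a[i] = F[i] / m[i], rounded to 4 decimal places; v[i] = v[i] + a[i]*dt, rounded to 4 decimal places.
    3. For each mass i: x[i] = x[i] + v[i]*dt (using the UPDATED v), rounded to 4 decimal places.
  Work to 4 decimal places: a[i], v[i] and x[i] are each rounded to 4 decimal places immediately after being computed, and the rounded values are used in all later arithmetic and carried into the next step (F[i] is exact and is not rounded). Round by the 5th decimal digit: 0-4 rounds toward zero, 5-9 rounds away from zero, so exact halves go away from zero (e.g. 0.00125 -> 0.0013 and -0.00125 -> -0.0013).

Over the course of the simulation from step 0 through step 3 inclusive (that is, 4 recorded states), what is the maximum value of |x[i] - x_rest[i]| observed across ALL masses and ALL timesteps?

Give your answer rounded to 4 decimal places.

Answer: 2.2500

Derivation:
Step 0: x=[7.0000 10.0000 19.0000] v=[0.0000 0.0000 0.0000]
Step 1: x=[5.0000 13.0000 17.5000] v=[-4.0000 6.0000 -3.0000]
Step 2: x=[4.5000 14.2500 16.7500] v=[-1.0000 2.5000 -1.5000]
Step 3: x=[6.6250 11.8750 17.7500] v=[4.2500 -4.7500 2.0000]
Max displacement = 2.2500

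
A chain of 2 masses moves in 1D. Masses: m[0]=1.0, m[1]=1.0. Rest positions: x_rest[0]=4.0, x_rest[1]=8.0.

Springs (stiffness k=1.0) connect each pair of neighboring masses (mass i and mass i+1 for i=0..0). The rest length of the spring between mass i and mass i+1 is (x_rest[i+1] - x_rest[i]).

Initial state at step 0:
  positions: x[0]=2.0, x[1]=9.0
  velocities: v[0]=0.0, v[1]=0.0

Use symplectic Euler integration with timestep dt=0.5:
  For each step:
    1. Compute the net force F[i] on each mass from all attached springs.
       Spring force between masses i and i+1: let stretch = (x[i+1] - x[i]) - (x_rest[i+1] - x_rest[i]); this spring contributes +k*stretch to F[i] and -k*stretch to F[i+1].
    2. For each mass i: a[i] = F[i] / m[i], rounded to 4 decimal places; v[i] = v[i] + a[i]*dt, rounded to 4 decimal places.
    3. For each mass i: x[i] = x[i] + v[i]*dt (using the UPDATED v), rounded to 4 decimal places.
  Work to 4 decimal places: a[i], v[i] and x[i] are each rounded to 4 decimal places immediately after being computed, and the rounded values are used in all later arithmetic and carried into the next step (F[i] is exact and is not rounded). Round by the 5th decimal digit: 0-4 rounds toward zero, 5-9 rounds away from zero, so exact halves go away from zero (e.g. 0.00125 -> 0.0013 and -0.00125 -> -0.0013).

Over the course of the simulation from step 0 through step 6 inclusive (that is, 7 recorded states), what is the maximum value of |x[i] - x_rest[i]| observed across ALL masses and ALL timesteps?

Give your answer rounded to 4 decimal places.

Step 0: x=[2.0000 9.0000] v=[0.0000 0.0000]
Step 1: x=[2.7500 8.2500] v=[1.5000 -1.5000]
Step 2: x=[3.8750 7.1250] v=[2.2500 -2.2500]
Step 3: x=[4.8125 6.1875] v=[1.8750 -1.8750]
Step 4: x=[5.0938 5.9063] v=[0.5625 -0.5625]
Step 5: x=[4.5782 6.4220] v=[-1.0313 1.0313]
Step 6: x=[3.5235 7.4767] v=[-2.1094 2.1094]
Max displacement = 2.0937

Answer: 2.0937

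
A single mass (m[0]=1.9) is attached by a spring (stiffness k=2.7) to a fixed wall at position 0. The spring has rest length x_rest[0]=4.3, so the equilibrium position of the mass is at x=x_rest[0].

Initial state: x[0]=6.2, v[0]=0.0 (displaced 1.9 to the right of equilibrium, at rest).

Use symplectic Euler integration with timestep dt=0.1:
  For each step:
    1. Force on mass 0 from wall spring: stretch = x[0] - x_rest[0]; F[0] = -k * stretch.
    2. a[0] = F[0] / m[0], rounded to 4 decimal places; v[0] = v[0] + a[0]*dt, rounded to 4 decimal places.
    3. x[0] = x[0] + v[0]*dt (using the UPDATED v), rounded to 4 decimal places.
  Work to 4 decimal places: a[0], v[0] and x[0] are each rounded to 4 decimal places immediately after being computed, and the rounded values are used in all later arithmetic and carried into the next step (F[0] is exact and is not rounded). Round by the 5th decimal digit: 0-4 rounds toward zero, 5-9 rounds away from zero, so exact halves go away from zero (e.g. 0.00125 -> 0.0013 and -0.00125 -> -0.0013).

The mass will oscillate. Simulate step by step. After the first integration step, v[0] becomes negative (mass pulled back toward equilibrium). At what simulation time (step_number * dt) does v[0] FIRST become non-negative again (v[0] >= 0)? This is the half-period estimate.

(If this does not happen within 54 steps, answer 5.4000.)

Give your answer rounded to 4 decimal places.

Step 0: x=[6.2000] v=[0.0000]
Step 1: x=[6.1730] v=[-0.2700]
Step 2: x=[6.1194] v=[-0.5362]
Step 3: x=[6.0399] v=[-0.7948]
Step 4: x=[5.9357] v=[-1.0421]
Step 5: x=[5.8083] v=[-1.2745]
Step 6: x=[5.6594] v=[-1.4888]
Step 7: x=[5.4912] v=[-1.6820]
Step 8: x=[5.3061] v=[-1.8513]
Step 9: x=[5.1067] v=[-1.9943]
Step 10: x=[4.8958] v=[-2.1089]
Step 11: x=[4.6764] v=[-2.1936]
Step 12: x=[4.4517] v=[-2.2471]
Step 13: x=[4.2248] v=[-2.2687]
Step 14: x=[3.9990] v=[-2.2580]
Step 15: x=[3.7775] v=[-2.2152]
Step 16: x=[3.5634] v=[-2.1410]
Step 17: x=[3.3598] v=[-2.0363]
Step 18: x=[3.1695] v=[-1.9027]
Step 19: x=[2.9953] v=[-1.7421]
Step 20: x=[2.8396] v=[-1.5567]
Step 21: x=[2.7047] v=[-1.3492]
Step 22: x=[2.5925] v=[-1.1225]
Step 23: x=[2.5045] v=[-0.8799]
Step 24: x=[2.4420] v=[-0.6248]
Step 25: x=[2.4059] v=[-0.3608]
Step 26: x=[2.3967] v=[-0.0916]
Step 27: x=[2.4146] v=[0.1789]
First v>=0 after going negative at step 27, time=2.7000

Answer: 2.7000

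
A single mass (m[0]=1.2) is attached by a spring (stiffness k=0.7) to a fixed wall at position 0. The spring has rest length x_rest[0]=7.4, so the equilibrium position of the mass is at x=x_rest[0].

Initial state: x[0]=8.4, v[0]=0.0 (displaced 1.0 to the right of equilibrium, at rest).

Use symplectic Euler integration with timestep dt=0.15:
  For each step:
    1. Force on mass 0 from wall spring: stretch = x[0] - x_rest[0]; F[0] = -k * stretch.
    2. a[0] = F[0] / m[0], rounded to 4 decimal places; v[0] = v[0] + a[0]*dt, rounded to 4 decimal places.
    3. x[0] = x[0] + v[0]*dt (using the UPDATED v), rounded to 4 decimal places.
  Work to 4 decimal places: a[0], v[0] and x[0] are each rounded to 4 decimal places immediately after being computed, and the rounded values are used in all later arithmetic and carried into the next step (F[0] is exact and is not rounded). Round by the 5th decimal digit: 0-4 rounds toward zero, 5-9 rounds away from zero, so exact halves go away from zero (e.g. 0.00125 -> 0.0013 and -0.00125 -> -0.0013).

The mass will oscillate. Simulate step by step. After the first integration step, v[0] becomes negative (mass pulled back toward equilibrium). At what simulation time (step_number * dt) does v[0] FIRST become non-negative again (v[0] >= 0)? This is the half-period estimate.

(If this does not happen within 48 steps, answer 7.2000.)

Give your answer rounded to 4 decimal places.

Answer: 4.2000

Derivation:
Step 0: x=[8.4000] v=[0.0000]
Step 1: x=[8.3869] v=[-0.0875]
Step 2: x=[8.3608] v=[-0.1739]
Step 3: x=[8.3221] v=[-0.2580]
Step 4: x=[8.2713] v=[-0.3387]
Step 5: x=[8.2091] v=[-0.4149]
Step 6: x=[8.1362] v=[-0.4857]
Step 7: x=[8.0537] v=[-0.5501]
Step 8: x=[7.9626] v=[-0.6073]
Step 9: x=[7.8641] v=[-0.6565]
Step 10: x=[7.7595] v=[-0.6971]
Step 11: x=[7.6502] v=[-0.7286]
Step 12: x=[7.5376] v=[-0.7505]
Step 13: x=[7.4232] v=[-0.7625]
Step 14: x=[7.3085] v=[-0.7645]
Step 15: x=[7.1950] v=[-0.7565]
Step 16: x=[7.0842] v=[-0.7386]
Step 17: x=[6.9776] v=[-0.7110]
Step 18: x=[6.8765] v=[-0.6740]
Step 19: x=[6.7823] v=[-0.6282]
Step 20: x=[6.6962] v=[-0.5742]
Step 21: x=[6.6193] v=[-0.5126]
Step 22: x=[6.5527] v=[-0.4443]
Step 23: x=[6.4972] v=[-0.3702]
Step 24: x=[6.4535] v=[-0.2912]
Step 25: x=[6.4222] v=[-0.2084]
Step 26: x=[6.4038] v=[-0.1228]
Step 27: x=[6.3985] v=[-0.0356]
Step 28: x=[6.4063] v=[0.0520]
First v>=0 after going negative at step 28, time=4.2000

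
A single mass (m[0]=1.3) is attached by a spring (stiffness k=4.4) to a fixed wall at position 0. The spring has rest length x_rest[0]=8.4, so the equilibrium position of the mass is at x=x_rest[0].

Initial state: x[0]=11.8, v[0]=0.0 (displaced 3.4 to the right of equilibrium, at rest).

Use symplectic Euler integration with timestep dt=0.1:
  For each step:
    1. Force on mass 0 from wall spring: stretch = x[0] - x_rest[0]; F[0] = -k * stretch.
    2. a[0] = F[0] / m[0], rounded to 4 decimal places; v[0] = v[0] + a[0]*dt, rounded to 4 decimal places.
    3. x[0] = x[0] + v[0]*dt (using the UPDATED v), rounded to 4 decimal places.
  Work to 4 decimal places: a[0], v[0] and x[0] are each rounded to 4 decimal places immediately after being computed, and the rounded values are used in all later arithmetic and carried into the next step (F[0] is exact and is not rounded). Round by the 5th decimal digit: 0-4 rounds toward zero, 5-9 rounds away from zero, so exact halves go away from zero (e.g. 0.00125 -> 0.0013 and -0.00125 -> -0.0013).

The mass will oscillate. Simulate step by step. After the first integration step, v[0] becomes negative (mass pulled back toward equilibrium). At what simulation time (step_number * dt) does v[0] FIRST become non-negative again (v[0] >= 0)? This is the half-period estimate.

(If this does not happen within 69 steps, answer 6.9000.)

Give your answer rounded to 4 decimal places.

Answer: 1.8000

Derivation:
Step 0: x=[11.8000] v=[0.0000]
Step 1: x=[11.6849] v=[-1.1508]
Step 2: x=[11.4586] v=[-2.2626]
Step 3: x=[11.1288] v=[-3.2978]
Step 4: x=[10.7067] v=[-4.2214]
Step 5: x=[10.2065] v=[-5.0021]
Step 6: x=[9.6452] v=[-5.6135]
Step 7: x=[9.0417] v=[-6.0350]
Step 8: x=[8.4165] v=[-6.2522]
Step 9: x=[7.7907] v=[-6.2578]
Step 10: x=[7.1855] v=[-6.0516]
Step 11: x=[6.6215] v=[-5.6405]
Step 12: x=[6.1176] v=[-5.0386]
Step 13: x=[5.6910] v=[-4.2661]
Step 14: x=[5.3561] v=[-3.3492]
Step 15: x=[5.1242] v=[-2.3190]
Step 16: x=[5.0032] v=[-1.2103]
Step 17: x=[4.9971] v=[-0.0606]
Step 18: x=[5.1062] v=[1.0912]
First v>=0 after going negative at step 18, time=1.8000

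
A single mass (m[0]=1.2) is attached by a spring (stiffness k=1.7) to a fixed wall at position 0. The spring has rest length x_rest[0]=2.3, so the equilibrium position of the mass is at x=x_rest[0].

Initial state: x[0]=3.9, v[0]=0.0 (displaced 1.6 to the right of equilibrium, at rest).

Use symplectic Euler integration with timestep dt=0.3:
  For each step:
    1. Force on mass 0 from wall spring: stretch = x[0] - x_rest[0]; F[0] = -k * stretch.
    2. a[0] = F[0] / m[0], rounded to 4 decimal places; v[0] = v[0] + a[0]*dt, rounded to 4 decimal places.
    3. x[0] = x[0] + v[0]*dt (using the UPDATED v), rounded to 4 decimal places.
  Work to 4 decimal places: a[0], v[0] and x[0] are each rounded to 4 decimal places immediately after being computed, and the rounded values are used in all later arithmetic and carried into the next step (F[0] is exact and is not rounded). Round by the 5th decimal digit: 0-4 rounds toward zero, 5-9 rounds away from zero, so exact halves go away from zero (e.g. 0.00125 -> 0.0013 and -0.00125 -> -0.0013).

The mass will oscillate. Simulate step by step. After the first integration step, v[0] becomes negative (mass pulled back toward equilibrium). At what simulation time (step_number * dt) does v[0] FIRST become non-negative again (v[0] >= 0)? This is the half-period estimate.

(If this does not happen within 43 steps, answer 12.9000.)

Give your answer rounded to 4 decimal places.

Step 0: x=[3.9000] v=[0.0000]
Step 1: x=[3.6960] v=[-0.6800]
Step 2: x=[3.3140] v=[-1.2733]
Step 3: x=[2.8027] v=[-1.7043]
Step 4: x=[2.2273] v=[-1.9180]
Step 5: x=[1.6612] v=[-1.8871]
Step 6: x=[1.1765] v=[-1.6156]
Step 7: x=[0.8351] v=[-1.1381]
Step 8: x=[0.6805] v=[-0.5155]
Step 9: x=[0.7323] v=[0.1728]
First v>=0 after going negative at step 9, time=2.7000

Answer: 2.7000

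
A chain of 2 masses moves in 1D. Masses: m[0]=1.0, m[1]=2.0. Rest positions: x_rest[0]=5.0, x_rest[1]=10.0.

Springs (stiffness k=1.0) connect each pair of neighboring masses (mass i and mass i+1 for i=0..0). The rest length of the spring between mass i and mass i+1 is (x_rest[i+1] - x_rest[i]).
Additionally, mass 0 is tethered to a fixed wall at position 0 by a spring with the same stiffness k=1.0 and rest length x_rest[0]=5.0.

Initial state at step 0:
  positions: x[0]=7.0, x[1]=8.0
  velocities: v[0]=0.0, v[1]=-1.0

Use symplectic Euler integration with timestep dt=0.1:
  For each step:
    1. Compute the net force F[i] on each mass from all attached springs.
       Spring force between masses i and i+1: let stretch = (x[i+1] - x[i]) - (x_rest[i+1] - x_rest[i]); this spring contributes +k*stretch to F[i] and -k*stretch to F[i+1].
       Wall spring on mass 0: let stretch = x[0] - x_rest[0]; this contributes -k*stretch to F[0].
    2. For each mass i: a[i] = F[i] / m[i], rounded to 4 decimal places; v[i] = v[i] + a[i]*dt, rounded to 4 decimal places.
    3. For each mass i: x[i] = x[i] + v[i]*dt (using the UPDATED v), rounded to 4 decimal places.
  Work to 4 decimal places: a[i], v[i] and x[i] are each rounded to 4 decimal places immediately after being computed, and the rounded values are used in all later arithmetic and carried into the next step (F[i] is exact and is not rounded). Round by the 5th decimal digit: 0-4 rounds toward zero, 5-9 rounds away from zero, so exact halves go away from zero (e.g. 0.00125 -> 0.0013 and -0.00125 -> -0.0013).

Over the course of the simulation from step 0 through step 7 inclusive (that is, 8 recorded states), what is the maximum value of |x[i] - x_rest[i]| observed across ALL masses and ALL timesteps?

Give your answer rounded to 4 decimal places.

Answer: 2.2039

Derivation:
Step 0: x=[7.0000 8.0000] v=[0.0000 -1.0000]
Step 1: x=[6.9400 7.9200] v=[-0.6000 -0.8000]
Step 2: x=[6.8204 7.8601] v=[-1.1960 -0.5990]
Step 3: x=[6.6430 7.8200] v=[-1.7741 -0.4010]
Step 4: x=[6.4109 7.7990] v=[-2.3207 -0.2099]
Step 5: x=[6.1286 7.7961] v=[-2.8230 -0.0293]
Step 6: x=[5.8017 7.8098] v=[-3.2691 0.1373]
Step 7: x=[5.4369 7.8385] v=[-3.6485 0.2869]
Max displacement = 2.2039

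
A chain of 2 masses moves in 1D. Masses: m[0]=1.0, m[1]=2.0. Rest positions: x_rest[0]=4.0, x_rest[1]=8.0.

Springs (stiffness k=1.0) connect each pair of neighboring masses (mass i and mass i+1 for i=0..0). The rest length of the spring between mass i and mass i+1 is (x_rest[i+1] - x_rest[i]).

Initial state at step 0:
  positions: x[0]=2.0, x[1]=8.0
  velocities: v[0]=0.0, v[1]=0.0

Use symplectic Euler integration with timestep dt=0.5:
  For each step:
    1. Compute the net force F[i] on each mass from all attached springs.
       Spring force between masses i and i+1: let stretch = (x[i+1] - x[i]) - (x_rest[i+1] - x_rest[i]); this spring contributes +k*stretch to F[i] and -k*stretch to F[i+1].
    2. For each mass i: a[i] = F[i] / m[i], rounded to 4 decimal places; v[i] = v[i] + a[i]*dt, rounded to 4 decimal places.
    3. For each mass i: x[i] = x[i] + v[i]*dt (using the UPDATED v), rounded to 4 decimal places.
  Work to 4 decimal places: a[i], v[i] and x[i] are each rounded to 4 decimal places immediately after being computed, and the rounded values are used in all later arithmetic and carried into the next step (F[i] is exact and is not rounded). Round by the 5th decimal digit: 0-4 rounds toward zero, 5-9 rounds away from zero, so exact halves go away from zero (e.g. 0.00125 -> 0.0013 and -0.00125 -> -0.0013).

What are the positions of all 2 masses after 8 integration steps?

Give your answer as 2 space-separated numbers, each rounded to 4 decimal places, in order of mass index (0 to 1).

Answer: 2.5683 7.7160

Derivation:
Step 0: x=[2.0000 8.0000] v=[0.0000 0.0000]
Step 1: x=[2.5000 7.7500] v=[1.0000 -0.5000]
Step 2: x=[3.3125 7.3438] v=[1.6250 -0.8125]
Step 3: x=[4.1329 6.9336] v=[1.6407 -0.8204]
Step 4: x=[4.6535 6.6733] v=[1.0411 -0.5206]
Step 5: x=[4.6790 6.6605] v=[0.0510 -0.0256]
Step 6: x=[4.1999 6.9001] v=[-0.9583 0.4791]
Step 7: x=[3.3958 7.3022] v=[-1.6082 0.8041]
Step 8: x=[2.5683 7.7160] v=[-1.6550 0.8275]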